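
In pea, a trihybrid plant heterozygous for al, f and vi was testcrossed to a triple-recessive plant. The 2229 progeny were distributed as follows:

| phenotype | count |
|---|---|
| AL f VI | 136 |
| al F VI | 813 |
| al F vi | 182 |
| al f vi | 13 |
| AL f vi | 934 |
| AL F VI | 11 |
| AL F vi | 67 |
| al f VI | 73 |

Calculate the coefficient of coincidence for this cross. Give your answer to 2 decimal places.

The two most frequent reciprocal classes, AL f vi and al F VI, are the parental types, so the F1 was AL f vi / al F VI.
The two rarest classes, al f vi and AL F VI, are the double crossovers. Comparing them with the parentals, only the al allele has switched, so al is the middle locus and the order is vi – al – f.
vi–al: (318 + 24)/2229 = 0.1534; al–f: (140 + 24)/2229 = 0.0736.
Expected DCO frequency = 0.1534 × 0.0736 ≈ 0.01129; observed = 24/2229 ≈ 0.01077.
Coefficient of coincidence = 0.01077/0.01129 ≈ 0.95.

0.95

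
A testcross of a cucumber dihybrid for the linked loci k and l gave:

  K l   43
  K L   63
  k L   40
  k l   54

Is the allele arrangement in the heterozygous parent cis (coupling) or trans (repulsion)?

cis

The two most frequent classes are K L (63) and k l (54); these are the parental (non-recombinant) types.
So the F1 carried K L on one chromosome and k l on the other — the recessive alleles are on the same chromosome (cis / coupling).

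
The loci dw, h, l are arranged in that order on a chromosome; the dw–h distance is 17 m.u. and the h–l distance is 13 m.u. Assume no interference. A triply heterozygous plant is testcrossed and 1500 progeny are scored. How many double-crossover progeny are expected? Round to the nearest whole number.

33

Map distances give recombination frequencies of 0.170 and 0.130 for the two intervals.
With no interference, expected double-crossover frequency = 0.170 × 0.130 = 0.02210.
Expected number = 0.02210 × 1500 = 33.15 ≈ 33.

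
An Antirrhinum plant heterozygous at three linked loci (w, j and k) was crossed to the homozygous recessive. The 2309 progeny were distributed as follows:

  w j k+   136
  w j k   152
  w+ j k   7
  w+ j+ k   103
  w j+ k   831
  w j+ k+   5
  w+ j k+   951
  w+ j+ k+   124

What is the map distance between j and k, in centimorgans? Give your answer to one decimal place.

12.5 centimorgans

The two most frequent reciprocal classes, w j+ k and w+ j k+, are the parental types, so the F1 was w j+ k / w+ j k+.
The two rarest classes, w j+ k+ and w+ j k, are the double crossovers. Comparing them with the parentals, only the k allele has switched, so k is the middle locus and the order is w – k – j.
Crossovers in the k–j interval produce the single-crossover classes w j k and w+ j+ k+ (152 + 124 = 276) plus the double crossovers (12).
RF(k–j) = (276 + 12) / 2309 = 288/2309 = 0.1247 → 12.5 centimorgans.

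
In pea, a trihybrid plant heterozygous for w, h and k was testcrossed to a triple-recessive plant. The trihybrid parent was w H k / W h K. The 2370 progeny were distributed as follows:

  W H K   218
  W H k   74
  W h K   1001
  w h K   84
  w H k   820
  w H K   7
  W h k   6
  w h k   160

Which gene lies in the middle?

k

The two rarest classes, w H K and W h k, are the double crossovers. Comparing them with the parentals, only the k allele has switched, so k is the middle locus and the order is h – k – w.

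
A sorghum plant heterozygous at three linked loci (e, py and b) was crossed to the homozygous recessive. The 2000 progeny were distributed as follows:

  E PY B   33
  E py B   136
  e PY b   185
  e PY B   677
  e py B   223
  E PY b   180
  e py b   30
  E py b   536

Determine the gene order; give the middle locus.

e

The two most frequent reciprocal classes, E py b and e PY B, are the parental types, so the F1 was E py b / e PY B.
The two rarest classes, e py b and E PY B, are the double crossovers. Comparing them with the parentals, only the e allele has switched, so e is the middle locus and the order is b – e – py.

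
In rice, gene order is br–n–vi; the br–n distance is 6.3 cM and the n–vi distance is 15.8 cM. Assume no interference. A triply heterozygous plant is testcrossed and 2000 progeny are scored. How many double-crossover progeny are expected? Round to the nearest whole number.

Map distances give recombination frequencies of 0.063 and 0.158 for the two intervals.
With no interference, expected double-crossover frequency = 0.063 × 0.158 = 0.00995.
Expected number = 0.00995 × 2000 = 19.91 ≈ 20.

20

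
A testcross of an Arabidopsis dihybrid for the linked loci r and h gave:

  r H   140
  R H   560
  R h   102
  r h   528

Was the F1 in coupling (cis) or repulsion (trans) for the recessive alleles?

cis

The two most frequent classes are R H (560) and r h (528); these are the parental (non-recombinant) types.
So the F1 carried R H on one chromosome and r h on the other — the recessive alleles are on the same chromosome (cis / coupling).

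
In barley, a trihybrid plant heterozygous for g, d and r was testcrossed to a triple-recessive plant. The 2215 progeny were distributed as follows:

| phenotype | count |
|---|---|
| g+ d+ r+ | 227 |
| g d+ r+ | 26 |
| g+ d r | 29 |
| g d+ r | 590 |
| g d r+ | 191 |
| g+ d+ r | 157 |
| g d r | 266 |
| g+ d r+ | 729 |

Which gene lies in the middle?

r

The two most frequent reciprocal classes, g+ d r+ and g d+ r, are the parental types, so the F1 was g+ d r+ / g d+ r.
The two rarest classes, g+ d r and g d+ r+, are the double crossovers. Comparing them with the parentals, only the r allele has switched, so r is the middle locus and the order is g – r – d.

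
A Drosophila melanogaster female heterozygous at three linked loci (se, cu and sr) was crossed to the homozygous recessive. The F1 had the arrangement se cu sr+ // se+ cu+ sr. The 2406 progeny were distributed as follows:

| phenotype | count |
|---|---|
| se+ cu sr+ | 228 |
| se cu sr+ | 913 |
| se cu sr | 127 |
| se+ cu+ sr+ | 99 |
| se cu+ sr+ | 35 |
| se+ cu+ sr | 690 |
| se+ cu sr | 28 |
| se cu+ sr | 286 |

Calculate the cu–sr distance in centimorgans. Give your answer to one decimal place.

The two rarest classes, se cu+ sr+ and se+ cu sr, are the double crossovers. Comparing them with the parentals, only the cu allele has switched, so cu is the middle locus and the order is sr – cu – se.
Crossovers in the sr–cu interval produce the single-crossover classes se cu sr and se+ cu+ sr+ (127 + 99 = 226) plus the double crossovers (63).
RF(sr–cu) = (226 + 63) / 2406 = 289/2406 = 0.1201 → 12.0 centimorgans.

12.0 centimorgans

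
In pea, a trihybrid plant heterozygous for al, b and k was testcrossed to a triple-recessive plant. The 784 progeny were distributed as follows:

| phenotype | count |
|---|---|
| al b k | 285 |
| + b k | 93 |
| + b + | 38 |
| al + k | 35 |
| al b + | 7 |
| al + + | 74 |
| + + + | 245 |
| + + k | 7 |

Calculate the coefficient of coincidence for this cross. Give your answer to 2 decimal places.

The two most frequent reciprocal classes, + + + and al b k, are the parental types, so the F1 was + + + / al b k.
The two rarest classes, + + k and al b +, are the double crossovers. Comparing them with the parentals, only the k allele has switched, so k is the middle locus and the order is al – k – b.
al–k: (167 + 14)/784 = 0.2309; k–b: (73 + 14)/784 = 0.1110.
Expected DCO frequency = 0.2309 × 0.1110 ≈ 0.02563; observed = 14/784 ≈ 0.01786.
Coefficient of coincidence = 0.01786/0.02563 ≈ 0.70.

0.70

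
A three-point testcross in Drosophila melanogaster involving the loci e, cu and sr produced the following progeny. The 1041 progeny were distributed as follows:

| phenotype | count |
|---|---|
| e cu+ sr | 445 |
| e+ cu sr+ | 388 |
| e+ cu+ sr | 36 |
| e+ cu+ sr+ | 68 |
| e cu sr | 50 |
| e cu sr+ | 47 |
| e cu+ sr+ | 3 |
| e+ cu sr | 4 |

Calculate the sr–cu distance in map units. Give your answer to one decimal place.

12.0 map units

The two most frequent reciprocal classes, e cu+ sr and e+ cu sr+, are the parental types, so the F1 was e cu+ sr / e+ cu sr+.
The two rarest classes, e cu+ sr+ and e+ cu sr, are the double crossovers. Comparing them with the parentals, only the sr allele has switched, so sr is the middle locus and the order is e – sr – cu.
Crossovers in the sr–cu interval produce the single-crossover classes e cu sr and e+ cu+ sr+ (50 + 68 = 118) plus the double crossovers (7).
RF(sr–cu) = (118 + 7) / 1041 = 125/1041 = 0.1201 → 12.0 map units.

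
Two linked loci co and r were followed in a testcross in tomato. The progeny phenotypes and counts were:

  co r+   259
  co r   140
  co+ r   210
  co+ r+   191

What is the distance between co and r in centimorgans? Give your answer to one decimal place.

41.4 centimorgans

The two most frequent classes, co+ r (210) and co r+ (259), are the parental types, so the F1 was co+ r / co r+.
The recombinant classes are co+ r+ and co r: 191 + 140 = 331.
Recombination frequency = 331/800 = 0.4138 ≈ 41.4%, i.e. 41.4 centimorgans.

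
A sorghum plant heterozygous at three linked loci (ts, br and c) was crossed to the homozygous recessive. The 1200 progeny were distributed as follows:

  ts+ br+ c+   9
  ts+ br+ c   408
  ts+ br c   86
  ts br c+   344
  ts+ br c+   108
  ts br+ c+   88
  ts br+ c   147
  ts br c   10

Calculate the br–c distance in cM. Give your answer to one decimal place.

16.1 cM

The two most frequent reciprocal classes, ts br c+ and ts+ br+ c, are the parental types, so the F1 was ts br c+ / ts+ br+ c.
The two rarest classes, ts br c and ts+ br+ c+, are the double crossovers. Comparing them with the parentals, only the c allele has switched, so c is the middle locus and the order is br – c – ts.
Crossovers in the br–c interval produce the single-crossover classes ts br+ c+ and ts+ br c (88 + 86 = 174) plus the double crossovers (19).
RF(br–c) = (174 + 19) / 1200 = 193/1200 = 0.1608 → 16.1 cM.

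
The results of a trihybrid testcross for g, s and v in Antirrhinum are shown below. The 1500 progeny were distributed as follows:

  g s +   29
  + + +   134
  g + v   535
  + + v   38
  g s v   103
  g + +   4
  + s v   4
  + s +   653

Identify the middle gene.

v

The two most frequent reciprocal classes, g + v and + s +, are the parental types, so the F1 was g + v / + s +.
The two rarest classes, g + + and + s v, are the double crossovers. Comparing them with the parentals, only the v allele has switched, so v is the middle locus and the order is g – v – s.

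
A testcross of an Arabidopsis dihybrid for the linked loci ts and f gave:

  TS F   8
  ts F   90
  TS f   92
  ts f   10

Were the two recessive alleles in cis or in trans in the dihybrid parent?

trans

The two most frequent classes are TS f (92) and ts F (90); these are the parental (non-recombinant) types.
So the F1 carried TS f on one chromosome and ts F on the other — the recessive alleles are on opposite chromosomes (trans / repulsion).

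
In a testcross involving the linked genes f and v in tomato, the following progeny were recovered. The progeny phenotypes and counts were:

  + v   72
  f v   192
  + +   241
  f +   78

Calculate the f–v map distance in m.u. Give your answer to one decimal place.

25.7 m.u.

The two most frequent classes, + + (241) and f v (192), are the parental types, so the F1 was + + / f v.
The recombinant classes are + v and f +: 72 + 78 = 150.
Recombination frequency = 150/583 = 0.2573 ≈ 25.7%, i.e. 25.7 m.u.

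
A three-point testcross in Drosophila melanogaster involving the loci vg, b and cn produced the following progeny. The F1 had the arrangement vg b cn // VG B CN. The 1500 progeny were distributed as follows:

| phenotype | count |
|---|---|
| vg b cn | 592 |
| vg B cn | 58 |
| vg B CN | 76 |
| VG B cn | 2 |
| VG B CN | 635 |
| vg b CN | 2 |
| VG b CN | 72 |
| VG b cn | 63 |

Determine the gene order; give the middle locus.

The two rarest classes, vg b CN and VG B cn, are the double crossovers. Comparing them with the parentals, only the cn allele has switched, so cn is the middle locus and the order is vg – cn – b.

cn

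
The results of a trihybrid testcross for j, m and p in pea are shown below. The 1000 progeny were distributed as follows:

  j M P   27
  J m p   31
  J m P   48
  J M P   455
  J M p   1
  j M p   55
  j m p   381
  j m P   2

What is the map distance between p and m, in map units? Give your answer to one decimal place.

The two most frequent reciprocal classes, J M P and j m p, are the parental types, so the F1 was J M P / j m p.
The two rarest classes, J M p and j m P, are the double crossovers. Comparing them with the parentals, only the p allele has switched, so p is the middle locus and the order is m – p – j.
Crossovers in the m–p interval produce the single-crossover classes J m P and j M p (48 + 55 = 103) plus the double crossovers (3).
RF(m–p) = (103 + 3) / 1000 = 106/1000 = 0.1060 → 10.6 map units.

10.6 map units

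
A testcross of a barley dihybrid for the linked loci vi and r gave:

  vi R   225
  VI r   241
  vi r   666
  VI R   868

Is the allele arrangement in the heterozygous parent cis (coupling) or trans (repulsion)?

The two most frequent classes are VI R (868) and vi r (666); these are the parental (non-recombinant) types.
So the F1 carried VI R on one chromosome and vi r on the other — the recessive alleles are on the same chromosome (cis / coupling).

cis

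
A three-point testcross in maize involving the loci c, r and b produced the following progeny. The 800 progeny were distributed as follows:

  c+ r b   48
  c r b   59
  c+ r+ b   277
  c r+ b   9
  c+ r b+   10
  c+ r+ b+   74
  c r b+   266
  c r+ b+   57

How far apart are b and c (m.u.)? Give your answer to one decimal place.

The two most frequent reciprocal classes, c+ r+ b and c r b+, are the parental types, so the F1 was c+ r+ b / c r b+.
The two rarest classes, c r+ b and c+ r b+, are the double crossovers. Comparing them with the parentals, only the c allele has switched, so c is the middle locus and the order is b – c – r.
Crossovers in the b–c interval produce the single-crossover classes c+ r+ b+ and c r b (74 + 59 = 133) plus the double crossovers (19).
RF(b–c) = (133 + 19) / 800 = 152/800 = 0.1900 → 19.0 m.u.

19.0 m.u.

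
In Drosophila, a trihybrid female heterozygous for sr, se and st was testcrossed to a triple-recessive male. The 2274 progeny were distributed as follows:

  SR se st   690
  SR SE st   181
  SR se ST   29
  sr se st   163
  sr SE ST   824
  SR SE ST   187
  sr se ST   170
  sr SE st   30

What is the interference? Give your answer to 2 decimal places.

The two most frequent reciprocal classes, SR se st and sr SE ST, are the parental types, so the F1 was SR se st / sr SE ST.
The two rarest classes, SR se ST and sr SE st, are the double crossovers. Comparing them with the parentals, only the st allele has switched, so st is the middle locus and the order is se – st – sr.
se–st: (351 + 59)/2274 = 0.1803; st–sr: (350 + 59)/2274 = 0.1799.
Expected DCO frequency = 0.1803 × 0.1799 ≈ 0.03244; observed = 59/2274 ≈ 0.02595.
Coefficient of coincidence = 0.02595/0.03244 ≈ 0.80; interference = 1 − 0.80 = 0.20.

0.20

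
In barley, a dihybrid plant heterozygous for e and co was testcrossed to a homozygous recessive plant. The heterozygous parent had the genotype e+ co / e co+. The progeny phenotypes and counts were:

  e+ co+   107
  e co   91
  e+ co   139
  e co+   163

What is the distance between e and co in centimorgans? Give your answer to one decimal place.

39.6 centimorgans

The recombinant classes are e+ co+ and e co: 107 + 91 = 198.
Recombination frequency = 198/500 = 0.3960 ≈ 39.6%, i.e. 39.6 centimorgans.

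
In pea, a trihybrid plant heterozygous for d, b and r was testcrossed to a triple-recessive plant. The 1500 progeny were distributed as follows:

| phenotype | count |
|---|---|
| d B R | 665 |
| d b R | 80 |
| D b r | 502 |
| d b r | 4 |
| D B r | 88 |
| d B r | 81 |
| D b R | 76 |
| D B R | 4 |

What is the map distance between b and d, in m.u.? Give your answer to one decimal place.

11.7 m.u.

The two most frequent reciprocal classes, D b r and d B R, are the parental types, so the F1 was D b r / d B R.
The two rarest classes, d b r and D B R, are the double crossovers. Comparing them with the parentals, only the d allele has switched, so d is the middle locus and the order is b – d – r.
Crossovers in the b–d interval produce the single-crossover classes D B r and d b R (88 + 80 = 168) plus the double crossovers (8).
RF(b–d) = (168 + 8) / 1500 = 176/1500 = 0.1173 → 11.7 m.u.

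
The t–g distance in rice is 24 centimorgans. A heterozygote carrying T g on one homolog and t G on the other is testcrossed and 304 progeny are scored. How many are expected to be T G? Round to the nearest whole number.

A map distance of 24 centimorgans corresponds to a recombination frequency of 0.240.
The F1 is T g / t G, so T G is a recombinant gamete class with expected frequency r/2 = 0.240/2 = 0.1200.
Expected number = 0.1200 × 304 = 36.48 ≈ 36.

36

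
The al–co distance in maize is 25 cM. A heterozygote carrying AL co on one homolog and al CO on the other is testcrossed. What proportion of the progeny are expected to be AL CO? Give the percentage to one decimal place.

12.5%

A map distance of 25 cM corresponds to a recombination frequency of 0.250.
The F1 is AL co / al CO, so AL CO is a recombinant gamete class with expected frequency r/2 = 0.250/2 = 0.1250.
That is 0.1250 = 12.5% of the progeny.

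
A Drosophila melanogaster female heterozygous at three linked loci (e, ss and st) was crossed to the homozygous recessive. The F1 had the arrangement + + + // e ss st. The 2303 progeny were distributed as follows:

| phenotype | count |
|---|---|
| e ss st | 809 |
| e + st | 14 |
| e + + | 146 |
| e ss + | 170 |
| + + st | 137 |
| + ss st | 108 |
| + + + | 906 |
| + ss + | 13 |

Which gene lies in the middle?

ss

The two rarest classes, + ss + and e + st, are the double crossovers. Comparing them with the parentals, only the ss allele has switched, so ss is the middle locus and the order is st – ss – e.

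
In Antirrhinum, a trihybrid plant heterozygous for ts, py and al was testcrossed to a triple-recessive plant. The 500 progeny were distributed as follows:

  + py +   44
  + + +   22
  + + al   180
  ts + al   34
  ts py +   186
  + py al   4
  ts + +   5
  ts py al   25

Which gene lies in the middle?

The two most frequent reciprocal classes, + + al and ts py +, are the parental types, so the F1 was + + al / ts py +.
The two rarest classes, + py al and ts + +, are the double crossovers. Comparing them with the parentals, only the py allele has switched, so py is the middle locus and the order is al – py – ts.

py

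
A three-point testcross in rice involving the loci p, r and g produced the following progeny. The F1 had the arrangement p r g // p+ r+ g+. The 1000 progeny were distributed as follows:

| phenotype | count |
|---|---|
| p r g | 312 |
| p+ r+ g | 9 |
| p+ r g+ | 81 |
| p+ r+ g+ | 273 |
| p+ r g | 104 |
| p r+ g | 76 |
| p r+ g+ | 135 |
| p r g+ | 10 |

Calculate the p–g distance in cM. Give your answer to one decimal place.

25.8 cM

The two rarest classes, p r g+ and p+ r+ g, are the double crossovers. Comparing them with the parentals, only the g allele has switched, so g is the middle locus and the order is p – g – r.
Crossovers in the p–g interval produce the single-crossover classes p+ r g and p r+ g+ (104 + 135 = 239) plus the double crossovers (19).
RF(p–g) = (239 + 19) / 1000 = 258/1000 = 0.2580 → 25.8 cM.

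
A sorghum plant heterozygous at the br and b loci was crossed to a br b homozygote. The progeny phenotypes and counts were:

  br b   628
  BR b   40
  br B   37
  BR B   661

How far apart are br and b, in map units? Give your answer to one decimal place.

The two most frequent classes, BR B (661) and br b (628), are the parental types, so the F1 was BR B / br b.
The recombinant classes are BR b and br B: 40 + 37 = 77.
Recombination frequency = 77/1366 = 0.0564 ≈ 5.6%, i.e. 5.6 map units.

5.6 map units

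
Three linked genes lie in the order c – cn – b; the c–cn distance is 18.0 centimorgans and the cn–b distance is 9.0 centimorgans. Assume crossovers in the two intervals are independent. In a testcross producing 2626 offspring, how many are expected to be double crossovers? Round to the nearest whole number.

43

Map distances give recombination frequencies of 0.180 and 0.090 for the two intervals.
With no interference, expected double-crossover frequency = 0.180 × 0.090 = 0.01620.
Expected number = 0.01620 × 2626 = 42.54 ≈ 43.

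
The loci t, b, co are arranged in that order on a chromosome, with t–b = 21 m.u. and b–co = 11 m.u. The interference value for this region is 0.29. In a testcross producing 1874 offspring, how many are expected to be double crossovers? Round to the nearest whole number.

Map distances give recombination frequencies of 0.210 and 0.110 for the two intervals.
With interference 0.29 (so coincidence = 0.71), expected double-crossover frequency = 0.210 × 0.110 × 0.71 = 0.01640.
Expected number = 0.01640 × 1874 = 30.74 ≈ 31.

31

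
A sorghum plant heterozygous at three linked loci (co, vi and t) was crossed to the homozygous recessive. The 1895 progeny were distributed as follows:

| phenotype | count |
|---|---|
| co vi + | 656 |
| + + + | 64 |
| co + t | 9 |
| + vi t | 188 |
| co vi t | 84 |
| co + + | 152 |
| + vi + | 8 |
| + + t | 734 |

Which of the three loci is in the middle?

The two most frequent reciprocal classes, + + t and co vi +, are the parental types, so the F1 was + + t / co vi +.
The two rarest classes, co + t and + vi +, are the double crossovers. Comparing them with the parentals, only the co allele has switched, so co is the middle locus and the order is t – co – vi.

co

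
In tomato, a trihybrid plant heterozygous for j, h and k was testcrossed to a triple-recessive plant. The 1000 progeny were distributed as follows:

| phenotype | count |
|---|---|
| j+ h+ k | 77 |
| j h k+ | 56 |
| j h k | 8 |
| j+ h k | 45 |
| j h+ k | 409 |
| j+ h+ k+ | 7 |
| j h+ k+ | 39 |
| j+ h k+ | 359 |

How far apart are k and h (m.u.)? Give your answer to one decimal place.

9.9 m.u.

The two most frequent reciprocal classes, j+ h k+ and j h+ k, are the parental types, so the F1 was j+ h k+ / j h+ k.
The two rarest classes, j+ h+ k+ and j h k, are the double crossovers. Comparing them with the parentals, only the h allele has switched, so h is the middle locus and the order is k – h – j.
Crossovers in the k–h interval produce the single-crossover classes j+ h k and j h+ k+ (45 + 39 = 84) plus the double crossovers (15).
RF(k–h) = (84 + 15) / 1000 = 99/1000 = 0.0990 → 9.9 m.u.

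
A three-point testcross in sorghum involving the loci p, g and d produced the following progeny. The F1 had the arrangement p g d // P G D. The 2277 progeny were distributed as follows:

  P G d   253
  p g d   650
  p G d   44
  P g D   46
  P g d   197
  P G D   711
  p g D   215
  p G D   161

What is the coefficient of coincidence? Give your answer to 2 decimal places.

0.82

The two rarest classes, p G d and P g D, are the double crossovers. Comparing them with the parentals, only the g allele has switched, so g is the middle locus and the order is d – g – p.
d–g: (468 + 90)/2277 = 0.2451; g–p: (358 + 90)/2277 = 0.1968.
Expected DCO frequency = 0.2451 × 0.1968 ≈ 0.04824; observed = 90/2277 ≈ 0.03953.
Coefficient of coincidence = 0.03953/0.04824 ≈ 0.82.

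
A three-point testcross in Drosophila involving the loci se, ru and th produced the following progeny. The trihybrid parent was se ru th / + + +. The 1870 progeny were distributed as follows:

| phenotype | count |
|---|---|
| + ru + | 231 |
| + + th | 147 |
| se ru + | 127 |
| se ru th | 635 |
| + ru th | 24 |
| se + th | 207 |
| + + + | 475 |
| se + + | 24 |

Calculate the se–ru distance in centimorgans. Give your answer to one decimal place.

The two rarest classes, + ru th and se + +, are the double crossovers. Comparing them with the parentals, only the se allele has switched, so se is the middle locus and the order is th – se – ru.
Crossovers in the se–ru interval produce the single-crossover classes se + th and + ru + (207 + 231 = 438) plus the double crossovers (48).
RF(se–ru) = (438 + 48) / 1870 = 486/1870 = 0.2599 → 26.0 centimorgans.

26.0 centimorgans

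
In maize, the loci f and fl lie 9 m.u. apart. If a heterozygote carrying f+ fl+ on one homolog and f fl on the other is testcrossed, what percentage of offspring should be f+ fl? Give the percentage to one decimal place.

A map distance of 9 m.u. corresponds to a recombination frequency of 0.090.
The F1 is f+ fl+ / f fl, so f+ fl is a recombinant gamete class with expected frequency r/2 = 0.090/2 = 0.0450.
That is 0.0450 = 4.5% of the progeny.

4.5%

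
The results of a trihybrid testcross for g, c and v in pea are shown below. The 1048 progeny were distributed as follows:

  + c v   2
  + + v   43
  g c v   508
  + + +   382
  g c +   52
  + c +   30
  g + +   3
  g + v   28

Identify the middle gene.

g

The two most frequent reciprocal classes, + + + and g c v, are the parental types, so the F1 was + + + / g c v.
The two rarest classes, g + + and + c v, are the double crossovers. Comparing them with the parentals, only the g allele has switched, so g is the middle locus and the order is c – g – v.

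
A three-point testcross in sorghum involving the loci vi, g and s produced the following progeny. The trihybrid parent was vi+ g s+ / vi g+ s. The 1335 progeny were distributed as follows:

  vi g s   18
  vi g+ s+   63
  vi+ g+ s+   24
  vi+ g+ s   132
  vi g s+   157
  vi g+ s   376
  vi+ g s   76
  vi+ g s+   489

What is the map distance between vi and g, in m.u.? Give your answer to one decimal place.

24.8 m.u.

The two rarest classes, vi+ g+ s+ and vi g s, are the double crossovers. Comparing them with the parentals, only the g allele has switched, so g is the middle locus and the order is vi – g – s.
Crossovers in the vi–g interval produce the single-crossover classes vi g s+ and vi+ g+ s (157 + 132 = 289) plus the double crossovers (42).
RF(vi–g) = (289 + 42) / 1335 = 331/1335 = 0.2479 → 24.8 m.u.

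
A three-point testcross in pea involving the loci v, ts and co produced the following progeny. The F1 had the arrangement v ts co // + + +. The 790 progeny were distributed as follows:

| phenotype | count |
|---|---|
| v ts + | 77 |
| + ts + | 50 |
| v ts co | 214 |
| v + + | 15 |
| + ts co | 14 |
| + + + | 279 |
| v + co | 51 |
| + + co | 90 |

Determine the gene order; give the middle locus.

The two rarest classes, + ts co and v + +, are the double crossovers. Comparing them with the parentals, only the v allele has switched, so v is the middle locus and the order is co – v – ts.

v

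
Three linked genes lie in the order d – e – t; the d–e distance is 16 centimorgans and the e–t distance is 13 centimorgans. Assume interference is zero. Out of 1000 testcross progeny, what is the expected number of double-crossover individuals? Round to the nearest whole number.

21

Map distances give recombination frequencies of 0.160 and 0.130 for the two intervals.
With no interference, expected double-crossover frequency = 0.160 × 0.130 = 0.02080.
Expected number = 0.02080 × 1000 = 20.80 ≈ 21.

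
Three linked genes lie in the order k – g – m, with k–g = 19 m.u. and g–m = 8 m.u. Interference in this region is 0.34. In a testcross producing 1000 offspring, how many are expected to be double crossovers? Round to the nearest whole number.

Map distances give recombination frequencies of 0.190 and 0.080 for the two intervals.
With interference 0.34 (so coincidence = 0.66), expected double-crossover frequency = 0.190 × 0.080 × 0.66 = 0.01003.
Expected number = 0.01003 × 1000 = 10.03 ≈ 10.

10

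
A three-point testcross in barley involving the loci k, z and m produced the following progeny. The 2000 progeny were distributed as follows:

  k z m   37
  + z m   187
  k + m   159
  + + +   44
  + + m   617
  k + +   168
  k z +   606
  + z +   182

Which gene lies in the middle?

m

The two most frequent reciprocal classes, k z + and + + m, are the parental types, so the F1 was k z + / + + m.
The two rarest classes, k z m and + + +, are the double crossovers. Comparing them with the parentals, only the m allele has switched, so m is the middle locus and the order is z – m – k.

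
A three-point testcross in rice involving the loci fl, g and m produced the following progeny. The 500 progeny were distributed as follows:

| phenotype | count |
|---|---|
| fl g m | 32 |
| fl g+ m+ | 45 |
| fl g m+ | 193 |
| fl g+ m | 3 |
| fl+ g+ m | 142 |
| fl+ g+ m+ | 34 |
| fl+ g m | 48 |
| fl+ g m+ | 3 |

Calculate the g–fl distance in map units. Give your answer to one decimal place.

19.8 map units

The two most frequent reciprocal classes, fl g m+ and fl+ g+ m, are the parental types, so the F1 was fl g m+ / fl+ g+ m.
The two rarest classes, fl+ g m+ and fl g+ m, are the double crossovers. Comparing them with the parentals, only the fl allele has switched, so fl is the middle locus and the order is m – fl – g.
Crossovers in the fl–g interval produce the single-crossover classes fl g+ m+ and fl+ g m (45 + 48 = 93) plus the double crossovers (6).
RF(fl–g) = (93 + 6) / 500 = 99/500 = 0.1980 → 19.8 map units.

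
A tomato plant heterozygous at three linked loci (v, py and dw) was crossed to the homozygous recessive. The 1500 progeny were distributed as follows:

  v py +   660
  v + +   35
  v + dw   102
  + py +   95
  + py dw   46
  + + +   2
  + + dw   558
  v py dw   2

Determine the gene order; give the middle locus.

dw

The two most frequent reciprocal classes, v py + and + + dw, are the parental types, so the F1 was v py + / + + dw.
The two rarest classes, v py dw and + + +, are the double crossovers. Comparing them with the parentals, only the dw allele has switched, so dw is the middle locus and the order is v – dw – py.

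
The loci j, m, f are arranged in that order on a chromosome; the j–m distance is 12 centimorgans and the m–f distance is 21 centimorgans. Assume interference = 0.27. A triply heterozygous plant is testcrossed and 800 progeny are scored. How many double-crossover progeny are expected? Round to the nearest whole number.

Map distances give recombination frequencies of 0.120 and 0.210 for the two intervals.
With interference 0.27 (so coincidence = 0.73), expected double-crossover frequency = 0.120 × 0.210 × 0.73 = 0.01840.
Expected number = 0.01840 × 800 = 14.72 ≈ 15.

15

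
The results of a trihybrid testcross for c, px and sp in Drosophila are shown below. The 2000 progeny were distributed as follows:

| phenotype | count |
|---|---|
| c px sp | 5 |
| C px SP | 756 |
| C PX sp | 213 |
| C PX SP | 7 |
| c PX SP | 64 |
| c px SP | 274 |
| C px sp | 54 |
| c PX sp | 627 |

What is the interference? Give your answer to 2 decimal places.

The two most frequent reciprocal classes, C px SP and c PX sp, are the parental types, so the F1 was C px SP / c PX sp.
The two rarest classes, C PX SP and c px sp, are the double crossovers. Comparing them with the parentals, only the px allele has switched, so px is the middle locus and the order is sp – px – c.
sp–px: (118 + 12)/2000 = 0.0650; px–c: (487 + 12)/2000 = 0.2495.
Expected DCO frequency = 0.0650 × 0.2495 ≈ 0.01622; observed = 12/2000 ≈ 0.00600.
Coefficient of coincidence = 0.00600/0.01622 ≈ 0.37; interference = 1 − 0.37 = 0.63.

0.63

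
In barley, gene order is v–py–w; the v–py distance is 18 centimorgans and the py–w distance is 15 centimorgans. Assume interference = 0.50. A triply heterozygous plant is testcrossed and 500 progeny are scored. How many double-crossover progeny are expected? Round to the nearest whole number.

7

Map distances give recombination frequencies of 0.180 and 0.150 for the two intervals.
With interference 0.50 (so coincidence = 0.50), expected double-crossover frequency = 0.180 × 0.150 × 0.50 = 0.01350.
Expected number = 0.01350 × 500 = 6.75 ≈ 7.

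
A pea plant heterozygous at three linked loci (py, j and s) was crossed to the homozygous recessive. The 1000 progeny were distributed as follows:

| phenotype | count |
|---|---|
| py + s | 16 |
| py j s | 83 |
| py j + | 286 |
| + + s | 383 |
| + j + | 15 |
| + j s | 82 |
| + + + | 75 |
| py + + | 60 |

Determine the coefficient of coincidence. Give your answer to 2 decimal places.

0.95

The two most frequent reciprocal classes, py j + and + + s, are the parental types, so the F1 was py j + / + + s.
The two rarest classes, + j + and py + s, are the double crossovers. Comparing them with the parentals, only the py allele has switched, so py is the middle locus and the order is s – py – j.
s–py: (158 + 31)/1000 = 0.1890; py–j: (142 + 31)/1000 = 0.1730.
Expected DCO frequency = 0.1890 × 0.1730 ≈ 0.03270; observed = 31/1000 ≈ 0.03100.
Coefficient of coincidence = 0.03100/0.03270 ≈ 0.95.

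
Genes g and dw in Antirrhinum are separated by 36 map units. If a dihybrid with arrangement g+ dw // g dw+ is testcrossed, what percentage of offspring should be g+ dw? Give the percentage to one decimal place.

A map distance of 36 map units corresponds to a recombination frequency of 0.360.
The F1 is g+ dw / g dw+, so g+ dw is a parental gamete class with expected frequency (1 − r)/2 = 0.640/2 = 0.3200.
That is 0.3200 = 32.0% of the progeny.

32.0%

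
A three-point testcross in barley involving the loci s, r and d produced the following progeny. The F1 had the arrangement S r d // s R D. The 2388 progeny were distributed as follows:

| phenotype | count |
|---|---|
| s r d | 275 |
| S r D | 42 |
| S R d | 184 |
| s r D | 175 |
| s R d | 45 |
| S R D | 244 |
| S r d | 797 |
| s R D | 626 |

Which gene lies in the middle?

The two rarest classes, S r D and s R d, are the double crossovers. Comparing them with the parentals, only the d allele has switched, so d is the middle locus and the order is s – d – r.

d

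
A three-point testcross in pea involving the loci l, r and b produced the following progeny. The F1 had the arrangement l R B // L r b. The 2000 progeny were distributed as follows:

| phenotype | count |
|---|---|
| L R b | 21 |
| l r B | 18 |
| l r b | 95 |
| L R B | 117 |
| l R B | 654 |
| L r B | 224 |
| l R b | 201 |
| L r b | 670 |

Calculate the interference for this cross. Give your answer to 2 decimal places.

0.33

The two rarest classes, l r B and L R b, are the double crossovers. Comparing them with the parentals, only the r allele has switched, so r is the middle locus and the order is b – r – l.
b–r: (425 + 39)/2000 = 0.2320; r–l: (212 + 39)/2000 = 0.1255.
Expected DCO frequency = 0.2320 × 0.1255 ≈ 0.02912; observed = 39/2000 ≈ 0.01950.
Coefficient of coincidence = 0.01950/0.02912 ≈ 0.67; interference = 1 − 0.67 = 0.33.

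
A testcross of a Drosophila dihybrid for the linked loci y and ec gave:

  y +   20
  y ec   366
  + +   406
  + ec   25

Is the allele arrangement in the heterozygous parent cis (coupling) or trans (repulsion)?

The two most frequent classes are + + (406) and y ec (366); these are the parental (non-recombinant) types.
So the F1 carried + + on one chromosome and y ec on the other — the recessive alleles are on the same chromosome (cis / coupling).

cis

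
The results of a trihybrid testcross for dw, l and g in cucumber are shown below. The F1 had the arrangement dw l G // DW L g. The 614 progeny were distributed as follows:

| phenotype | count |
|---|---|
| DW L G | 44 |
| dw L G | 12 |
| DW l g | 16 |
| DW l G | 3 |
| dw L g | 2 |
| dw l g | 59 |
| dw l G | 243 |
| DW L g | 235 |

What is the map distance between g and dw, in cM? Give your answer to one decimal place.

17.6 cM

The two rarest classes, DW l G and dw L g, are the double crossovers. Comparing them with the parentals, only the dw allele has switched, so dw is the middle locus and the order is l – dw – g.
Crossovers in the dw–g interval produce the single-crossover classes dw l g and DW L G (59 + 44 = 103) plus the double crossovers (5).
RF(dw–g) = (103 + 5) / 614 = 108/614 = 0.1759 → 17.6 cM.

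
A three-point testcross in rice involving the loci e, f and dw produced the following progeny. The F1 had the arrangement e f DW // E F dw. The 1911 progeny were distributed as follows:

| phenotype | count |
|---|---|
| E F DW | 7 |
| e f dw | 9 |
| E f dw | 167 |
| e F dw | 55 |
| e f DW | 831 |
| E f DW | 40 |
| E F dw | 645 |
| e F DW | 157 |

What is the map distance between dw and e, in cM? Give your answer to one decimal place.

The two rarest classes, e f dw and E F DW, are the double crossovers. Comparing them with the parentals, only the dw allele has switched, so dw is the middle locus and the order is e – dw – f.
Crossovers in the e–dw interval produce the single-crossover classes E f DW and e F dw (40 + 55 = 95) plus the double crossovers (16).
RF(e–dw) = (95 + 16) / 1911 = 111/1911 = 0.0581 → 5.8 cM.

5.8 cM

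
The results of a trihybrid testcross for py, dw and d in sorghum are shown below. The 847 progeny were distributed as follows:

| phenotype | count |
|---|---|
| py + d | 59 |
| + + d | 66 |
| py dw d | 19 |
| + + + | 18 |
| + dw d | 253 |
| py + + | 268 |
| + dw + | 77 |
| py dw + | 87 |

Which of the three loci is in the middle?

The two most frequent reciprocal classes, py + + and + dw d, are the parental types, so the F1 was py + + / + dw d.
The two rarest classes, + + + and py dw d, are the double crossovers. Comparing them with the parentals, only the py allele has switched, so py is the middle locus and the order is dw – py – d.

py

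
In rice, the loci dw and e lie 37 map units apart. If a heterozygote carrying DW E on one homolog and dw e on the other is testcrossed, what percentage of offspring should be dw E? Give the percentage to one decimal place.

18.5%

A map distance of 37 map units corresponds to a recombination frequency of 0.370.
The F1 is DW E / dw e, so dw E is a recombinant gamete class with expected frequency r/2 = 0.370/2 = 0.1850.
That is 0.1850 = 18.5% of the progeny.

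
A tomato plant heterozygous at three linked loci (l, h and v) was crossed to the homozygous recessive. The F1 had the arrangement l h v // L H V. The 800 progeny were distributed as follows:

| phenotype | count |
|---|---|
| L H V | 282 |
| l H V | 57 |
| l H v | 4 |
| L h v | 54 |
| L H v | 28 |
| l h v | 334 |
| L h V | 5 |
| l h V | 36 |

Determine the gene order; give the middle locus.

The two rarest classes, l H v and L h V, are the double crossovers. Comparing them with the parentals, only the h allele has switched, so h is the middle locus and the order is l – h – v.

h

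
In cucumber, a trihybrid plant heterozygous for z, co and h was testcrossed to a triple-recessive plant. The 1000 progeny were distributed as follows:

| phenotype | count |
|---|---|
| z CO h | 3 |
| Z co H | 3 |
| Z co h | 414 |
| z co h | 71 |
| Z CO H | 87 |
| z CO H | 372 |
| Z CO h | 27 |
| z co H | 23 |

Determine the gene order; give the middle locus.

The two most frequent reciprocal classes, z CO H and Z co h, are the parental types, so the F1 was z CO H / Z co h.
The two rarest classes, z CO h and Z co H, are the double crossovers. Comparing them with the parentals, only the h allele has switched, so h is the middle locus and the order is co – h – z.

h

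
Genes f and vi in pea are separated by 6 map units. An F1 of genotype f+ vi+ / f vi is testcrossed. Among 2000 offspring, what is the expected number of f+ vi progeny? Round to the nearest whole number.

60

A map distance of 6 map units corresponds to a recombination frequency of 0.060.
The F1 is f+ vi+ / f vi, so f+ vi is a recombinant gamete class with expected frequency r/2 = 0.060/2 = 0.0300.
Expected number = 0.0300 × 2000 = 60.00 ≈ 60.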